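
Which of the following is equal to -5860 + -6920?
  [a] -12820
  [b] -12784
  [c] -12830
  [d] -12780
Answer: d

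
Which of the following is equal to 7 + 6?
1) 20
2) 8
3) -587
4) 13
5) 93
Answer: 4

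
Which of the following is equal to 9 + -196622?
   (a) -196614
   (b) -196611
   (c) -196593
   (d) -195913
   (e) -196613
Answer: e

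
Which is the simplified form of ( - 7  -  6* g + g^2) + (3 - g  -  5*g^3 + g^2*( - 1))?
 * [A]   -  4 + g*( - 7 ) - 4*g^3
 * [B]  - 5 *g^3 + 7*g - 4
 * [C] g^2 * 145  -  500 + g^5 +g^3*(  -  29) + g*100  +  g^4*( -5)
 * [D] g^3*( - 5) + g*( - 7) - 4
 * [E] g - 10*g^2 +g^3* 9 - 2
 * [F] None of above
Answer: D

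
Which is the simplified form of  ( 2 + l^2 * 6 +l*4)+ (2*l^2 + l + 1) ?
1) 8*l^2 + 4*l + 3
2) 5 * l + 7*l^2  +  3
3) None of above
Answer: 3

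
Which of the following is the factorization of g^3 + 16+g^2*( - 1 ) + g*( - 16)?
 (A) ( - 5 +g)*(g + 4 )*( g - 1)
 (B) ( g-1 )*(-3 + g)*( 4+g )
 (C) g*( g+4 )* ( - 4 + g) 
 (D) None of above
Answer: D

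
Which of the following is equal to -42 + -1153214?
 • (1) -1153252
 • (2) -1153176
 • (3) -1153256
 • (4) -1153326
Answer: 3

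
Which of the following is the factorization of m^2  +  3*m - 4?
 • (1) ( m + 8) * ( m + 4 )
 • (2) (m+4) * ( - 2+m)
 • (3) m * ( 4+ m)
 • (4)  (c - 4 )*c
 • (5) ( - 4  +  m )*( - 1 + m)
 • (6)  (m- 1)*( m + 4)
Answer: 6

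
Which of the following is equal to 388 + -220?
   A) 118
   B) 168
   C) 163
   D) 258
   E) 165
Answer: B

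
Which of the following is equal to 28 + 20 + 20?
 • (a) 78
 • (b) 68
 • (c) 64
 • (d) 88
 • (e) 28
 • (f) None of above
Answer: b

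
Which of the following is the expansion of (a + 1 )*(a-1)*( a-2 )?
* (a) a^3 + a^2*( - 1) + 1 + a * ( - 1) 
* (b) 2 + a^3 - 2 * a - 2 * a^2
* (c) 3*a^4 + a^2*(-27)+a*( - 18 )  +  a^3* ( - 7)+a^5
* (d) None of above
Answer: d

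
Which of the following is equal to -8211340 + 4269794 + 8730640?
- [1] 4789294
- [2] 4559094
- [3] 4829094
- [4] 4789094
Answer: 4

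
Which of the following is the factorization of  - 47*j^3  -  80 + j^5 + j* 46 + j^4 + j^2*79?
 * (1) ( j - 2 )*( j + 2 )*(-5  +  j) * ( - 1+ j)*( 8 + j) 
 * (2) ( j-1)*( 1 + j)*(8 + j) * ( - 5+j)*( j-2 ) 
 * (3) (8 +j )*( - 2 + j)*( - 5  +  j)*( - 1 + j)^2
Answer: 2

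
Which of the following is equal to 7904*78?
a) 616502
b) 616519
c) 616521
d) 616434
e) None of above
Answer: e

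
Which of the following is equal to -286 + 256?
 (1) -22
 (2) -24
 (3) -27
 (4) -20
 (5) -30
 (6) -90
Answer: 5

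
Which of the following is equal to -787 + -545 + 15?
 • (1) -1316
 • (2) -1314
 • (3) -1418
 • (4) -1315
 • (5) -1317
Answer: 5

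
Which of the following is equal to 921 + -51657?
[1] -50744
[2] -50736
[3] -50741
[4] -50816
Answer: 2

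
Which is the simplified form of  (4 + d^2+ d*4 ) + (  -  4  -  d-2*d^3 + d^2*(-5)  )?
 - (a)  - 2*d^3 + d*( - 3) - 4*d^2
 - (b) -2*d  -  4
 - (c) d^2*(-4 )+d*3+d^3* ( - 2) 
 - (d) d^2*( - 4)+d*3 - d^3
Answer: c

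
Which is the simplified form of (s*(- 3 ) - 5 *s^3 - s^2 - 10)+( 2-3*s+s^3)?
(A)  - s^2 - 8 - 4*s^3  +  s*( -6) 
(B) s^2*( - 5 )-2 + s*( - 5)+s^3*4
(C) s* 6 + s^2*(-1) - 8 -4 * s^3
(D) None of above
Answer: A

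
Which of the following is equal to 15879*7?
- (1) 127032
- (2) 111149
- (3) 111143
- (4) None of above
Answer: 4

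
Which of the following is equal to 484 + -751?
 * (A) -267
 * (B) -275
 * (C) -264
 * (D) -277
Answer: A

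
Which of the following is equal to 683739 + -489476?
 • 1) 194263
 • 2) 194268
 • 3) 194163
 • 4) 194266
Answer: 1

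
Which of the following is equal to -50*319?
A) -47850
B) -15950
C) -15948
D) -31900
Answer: B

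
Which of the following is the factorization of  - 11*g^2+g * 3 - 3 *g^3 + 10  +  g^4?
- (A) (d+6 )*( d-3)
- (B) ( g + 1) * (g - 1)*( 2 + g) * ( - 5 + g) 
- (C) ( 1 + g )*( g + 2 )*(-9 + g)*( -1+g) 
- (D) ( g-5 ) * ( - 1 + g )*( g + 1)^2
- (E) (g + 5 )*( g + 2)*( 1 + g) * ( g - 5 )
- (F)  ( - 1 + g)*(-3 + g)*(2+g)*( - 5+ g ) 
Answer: B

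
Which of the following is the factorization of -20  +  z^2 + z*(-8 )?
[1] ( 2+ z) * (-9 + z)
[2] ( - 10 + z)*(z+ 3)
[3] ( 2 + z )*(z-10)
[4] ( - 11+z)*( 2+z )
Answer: 3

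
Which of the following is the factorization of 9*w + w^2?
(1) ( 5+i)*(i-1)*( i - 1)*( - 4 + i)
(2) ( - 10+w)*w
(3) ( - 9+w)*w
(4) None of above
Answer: 4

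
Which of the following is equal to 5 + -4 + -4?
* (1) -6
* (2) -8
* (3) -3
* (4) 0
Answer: 3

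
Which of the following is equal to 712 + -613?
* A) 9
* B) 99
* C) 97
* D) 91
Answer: B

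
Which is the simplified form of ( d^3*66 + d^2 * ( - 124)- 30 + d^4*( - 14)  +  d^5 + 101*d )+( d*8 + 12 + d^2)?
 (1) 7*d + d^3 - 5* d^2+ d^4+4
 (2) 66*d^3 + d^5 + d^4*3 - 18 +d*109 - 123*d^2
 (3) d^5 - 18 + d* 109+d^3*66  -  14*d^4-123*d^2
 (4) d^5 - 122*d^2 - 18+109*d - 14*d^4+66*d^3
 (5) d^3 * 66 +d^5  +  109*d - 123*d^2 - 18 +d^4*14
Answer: 3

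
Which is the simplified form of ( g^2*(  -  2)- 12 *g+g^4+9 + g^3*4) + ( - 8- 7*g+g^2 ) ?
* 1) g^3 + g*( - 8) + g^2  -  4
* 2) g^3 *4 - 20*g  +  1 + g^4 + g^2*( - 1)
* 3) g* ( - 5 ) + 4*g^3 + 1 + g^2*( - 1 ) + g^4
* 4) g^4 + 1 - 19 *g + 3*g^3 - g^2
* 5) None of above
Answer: 5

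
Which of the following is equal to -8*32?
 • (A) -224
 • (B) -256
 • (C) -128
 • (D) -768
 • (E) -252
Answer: B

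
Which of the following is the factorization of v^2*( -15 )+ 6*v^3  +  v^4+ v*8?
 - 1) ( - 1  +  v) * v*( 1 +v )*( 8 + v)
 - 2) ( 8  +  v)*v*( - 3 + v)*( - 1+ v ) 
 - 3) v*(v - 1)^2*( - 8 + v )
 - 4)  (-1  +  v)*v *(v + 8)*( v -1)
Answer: 4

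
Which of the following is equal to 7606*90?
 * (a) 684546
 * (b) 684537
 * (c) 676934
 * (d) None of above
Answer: d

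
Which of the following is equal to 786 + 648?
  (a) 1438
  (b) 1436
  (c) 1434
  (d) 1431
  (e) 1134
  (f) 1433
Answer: c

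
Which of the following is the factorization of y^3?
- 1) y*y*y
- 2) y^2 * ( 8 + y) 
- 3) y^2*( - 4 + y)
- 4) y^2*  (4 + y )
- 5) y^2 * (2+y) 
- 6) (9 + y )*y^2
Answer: 1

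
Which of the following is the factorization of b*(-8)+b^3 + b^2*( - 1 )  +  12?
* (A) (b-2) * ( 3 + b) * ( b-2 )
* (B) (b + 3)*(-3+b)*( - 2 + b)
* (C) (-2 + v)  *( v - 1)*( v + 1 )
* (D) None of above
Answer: A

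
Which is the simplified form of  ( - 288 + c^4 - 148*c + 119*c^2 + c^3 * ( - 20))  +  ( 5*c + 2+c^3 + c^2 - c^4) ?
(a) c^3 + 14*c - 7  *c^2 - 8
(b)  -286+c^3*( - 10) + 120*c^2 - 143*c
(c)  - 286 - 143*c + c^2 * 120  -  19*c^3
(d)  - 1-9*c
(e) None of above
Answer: c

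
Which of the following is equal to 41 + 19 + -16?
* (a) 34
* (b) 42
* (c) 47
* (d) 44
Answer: d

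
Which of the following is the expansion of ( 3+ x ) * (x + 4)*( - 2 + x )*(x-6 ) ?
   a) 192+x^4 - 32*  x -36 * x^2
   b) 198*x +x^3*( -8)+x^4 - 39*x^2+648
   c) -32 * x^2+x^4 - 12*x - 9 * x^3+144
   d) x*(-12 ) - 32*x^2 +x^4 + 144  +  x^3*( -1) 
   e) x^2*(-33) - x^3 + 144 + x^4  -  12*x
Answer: d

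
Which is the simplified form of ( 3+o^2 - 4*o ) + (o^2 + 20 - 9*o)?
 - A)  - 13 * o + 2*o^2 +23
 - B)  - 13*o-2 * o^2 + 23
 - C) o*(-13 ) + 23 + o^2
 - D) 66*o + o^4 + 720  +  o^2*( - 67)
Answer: A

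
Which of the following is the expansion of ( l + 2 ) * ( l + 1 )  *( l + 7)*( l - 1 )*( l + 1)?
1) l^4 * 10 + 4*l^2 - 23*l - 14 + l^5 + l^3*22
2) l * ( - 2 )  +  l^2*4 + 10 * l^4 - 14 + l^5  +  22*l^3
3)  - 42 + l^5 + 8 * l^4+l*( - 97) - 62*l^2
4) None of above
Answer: 1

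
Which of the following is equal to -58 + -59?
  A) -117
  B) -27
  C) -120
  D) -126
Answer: A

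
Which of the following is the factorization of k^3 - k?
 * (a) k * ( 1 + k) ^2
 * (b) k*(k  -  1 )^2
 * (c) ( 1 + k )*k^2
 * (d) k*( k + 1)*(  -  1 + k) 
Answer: d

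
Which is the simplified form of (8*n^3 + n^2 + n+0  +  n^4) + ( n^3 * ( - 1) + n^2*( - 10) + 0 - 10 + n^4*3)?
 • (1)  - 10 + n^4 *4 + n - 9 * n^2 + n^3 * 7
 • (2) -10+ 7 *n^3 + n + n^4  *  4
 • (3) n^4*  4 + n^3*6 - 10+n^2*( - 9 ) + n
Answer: 1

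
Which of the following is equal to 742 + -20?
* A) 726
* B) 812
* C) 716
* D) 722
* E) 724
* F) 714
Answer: D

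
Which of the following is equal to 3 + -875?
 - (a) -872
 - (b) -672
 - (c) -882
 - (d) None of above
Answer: a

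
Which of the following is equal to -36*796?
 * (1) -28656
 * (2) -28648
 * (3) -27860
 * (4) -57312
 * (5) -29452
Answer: 1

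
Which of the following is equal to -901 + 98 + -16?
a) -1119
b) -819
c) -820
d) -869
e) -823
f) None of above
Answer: b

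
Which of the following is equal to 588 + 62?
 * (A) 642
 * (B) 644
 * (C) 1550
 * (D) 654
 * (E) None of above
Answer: E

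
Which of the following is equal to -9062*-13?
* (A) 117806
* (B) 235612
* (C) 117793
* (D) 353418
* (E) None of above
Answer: A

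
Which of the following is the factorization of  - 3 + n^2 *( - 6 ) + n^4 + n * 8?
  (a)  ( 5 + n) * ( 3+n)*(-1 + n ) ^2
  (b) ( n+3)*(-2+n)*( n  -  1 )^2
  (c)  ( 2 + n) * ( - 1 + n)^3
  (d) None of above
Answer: d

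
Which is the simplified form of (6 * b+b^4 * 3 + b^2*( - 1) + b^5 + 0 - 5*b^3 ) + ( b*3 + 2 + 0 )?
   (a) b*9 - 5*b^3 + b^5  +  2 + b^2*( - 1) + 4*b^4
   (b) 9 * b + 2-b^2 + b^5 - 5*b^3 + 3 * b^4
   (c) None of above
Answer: b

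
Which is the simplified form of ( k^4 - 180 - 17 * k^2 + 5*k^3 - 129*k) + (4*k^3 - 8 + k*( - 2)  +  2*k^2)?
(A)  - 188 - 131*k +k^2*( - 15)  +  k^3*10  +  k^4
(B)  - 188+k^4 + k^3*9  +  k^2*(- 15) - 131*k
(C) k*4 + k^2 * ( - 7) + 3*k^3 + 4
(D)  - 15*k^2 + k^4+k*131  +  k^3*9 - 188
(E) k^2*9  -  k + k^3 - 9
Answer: B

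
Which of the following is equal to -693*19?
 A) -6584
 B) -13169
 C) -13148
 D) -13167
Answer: D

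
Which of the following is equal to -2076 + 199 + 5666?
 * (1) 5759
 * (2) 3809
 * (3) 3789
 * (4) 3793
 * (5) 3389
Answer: 3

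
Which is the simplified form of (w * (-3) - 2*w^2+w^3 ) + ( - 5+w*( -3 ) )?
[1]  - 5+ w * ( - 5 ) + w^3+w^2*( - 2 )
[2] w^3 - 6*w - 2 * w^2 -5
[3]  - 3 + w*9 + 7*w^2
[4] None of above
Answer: 2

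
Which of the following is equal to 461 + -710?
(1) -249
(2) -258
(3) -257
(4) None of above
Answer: 1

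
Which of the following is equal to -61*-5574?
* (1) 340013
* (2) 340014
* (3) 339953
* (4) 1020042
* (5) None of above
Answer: 2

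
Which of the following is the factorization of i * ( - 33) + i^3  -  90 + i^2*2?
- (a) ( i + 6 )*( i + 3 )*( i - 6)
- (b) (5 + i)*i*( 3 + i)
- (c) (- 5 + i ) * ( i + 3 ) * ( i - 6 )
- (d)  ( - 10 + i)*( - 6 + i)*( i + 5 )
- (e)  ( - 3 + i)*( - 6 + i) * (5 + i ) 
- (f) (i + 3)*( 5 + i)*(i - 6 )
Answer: f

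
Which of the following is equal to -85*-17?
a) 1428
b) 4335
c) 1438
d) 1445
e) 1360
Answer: d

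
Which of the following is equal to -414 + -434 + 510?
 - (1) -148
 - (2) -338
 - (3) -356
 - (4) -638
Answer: 2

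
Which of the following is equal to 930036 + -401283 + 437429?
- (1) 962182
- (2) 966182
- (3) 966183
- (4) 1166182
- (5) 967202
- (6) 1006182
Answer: 2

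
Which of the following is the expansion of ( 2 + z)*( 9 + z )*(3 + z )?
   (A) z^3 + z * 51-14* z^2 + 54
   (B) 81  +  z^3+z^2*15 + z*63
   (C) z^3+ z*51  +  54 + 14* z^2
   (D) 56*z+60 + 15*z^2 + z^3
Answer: C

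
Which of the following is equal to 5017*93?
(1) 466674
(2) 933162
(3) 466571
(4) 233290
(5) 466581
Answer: 5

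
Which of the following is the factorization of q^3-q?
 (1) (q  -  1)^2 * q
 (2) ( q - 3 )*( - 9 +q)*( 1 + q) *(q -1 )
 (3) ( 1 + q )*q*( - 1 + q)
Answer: 3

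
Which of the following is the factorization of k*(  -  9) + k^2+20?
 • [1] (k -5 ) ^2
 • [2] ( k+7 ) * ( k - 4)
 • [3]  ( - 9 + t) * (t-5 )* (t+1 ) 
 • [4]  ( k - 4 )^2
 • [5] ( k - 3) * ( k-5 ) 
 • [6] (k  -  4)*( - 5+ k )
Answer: 6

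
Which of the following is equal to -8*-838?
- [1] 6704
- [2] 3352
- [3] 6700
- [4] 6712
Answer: 1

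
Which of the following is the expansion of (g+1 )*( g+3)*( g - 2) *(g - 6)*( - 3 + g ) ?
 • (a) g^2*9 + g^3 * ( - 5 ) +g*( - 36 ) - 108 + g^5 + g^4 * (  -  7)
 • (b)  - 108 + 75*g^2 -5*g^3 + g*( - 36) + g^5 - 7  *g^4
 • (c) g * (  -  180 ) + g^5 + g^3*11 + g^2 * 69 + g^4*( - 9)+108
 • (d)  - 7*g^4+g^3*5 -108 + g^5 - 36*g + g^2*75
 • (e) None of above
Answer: b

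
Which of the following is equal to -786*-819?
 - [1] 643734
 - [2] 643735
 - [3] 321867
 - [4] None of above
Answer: 1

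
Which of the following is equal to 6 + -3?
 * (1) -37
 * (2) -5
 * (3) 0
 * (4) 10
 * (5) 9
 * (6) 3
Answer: 6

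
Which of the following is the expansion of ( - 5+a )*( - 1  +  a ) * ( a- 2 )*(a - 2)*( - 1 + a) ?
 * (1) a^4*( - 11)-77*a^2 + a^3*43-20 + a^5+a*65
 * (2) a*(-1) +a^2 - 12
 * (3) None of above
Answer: 3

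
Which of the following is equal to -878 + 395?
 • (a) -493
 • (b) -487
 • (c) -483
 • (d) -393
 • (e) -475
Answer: c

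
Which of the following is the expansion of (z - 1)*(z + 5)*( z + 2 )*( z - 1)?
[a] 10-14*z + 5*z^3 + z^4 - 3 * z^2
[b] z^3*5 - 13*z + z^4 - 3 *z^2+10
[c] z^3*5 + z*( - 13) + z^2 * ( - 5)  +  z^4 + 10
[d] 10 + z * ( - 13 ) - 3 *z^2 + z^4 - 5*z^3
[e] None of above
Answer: b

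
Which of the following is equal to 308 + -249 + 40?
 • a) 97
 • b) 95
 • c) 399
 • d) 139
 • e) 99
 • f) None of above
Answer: e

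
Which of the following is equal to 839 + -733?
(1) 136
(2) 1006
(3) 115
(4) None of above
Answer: 4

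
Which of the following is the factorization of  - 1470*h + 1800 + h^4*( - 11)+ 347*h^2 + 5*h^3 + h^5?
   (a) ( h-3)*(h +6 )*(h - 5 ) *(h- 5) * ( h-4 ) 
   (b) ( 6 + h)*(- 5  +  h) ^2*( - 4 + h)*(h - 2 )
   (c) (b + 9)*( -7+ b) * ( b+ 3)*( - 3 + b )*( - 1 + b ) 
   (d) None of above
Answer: a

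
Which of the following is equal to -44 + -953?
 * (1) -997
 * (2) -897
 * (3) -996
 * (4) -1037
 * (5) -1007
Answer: 1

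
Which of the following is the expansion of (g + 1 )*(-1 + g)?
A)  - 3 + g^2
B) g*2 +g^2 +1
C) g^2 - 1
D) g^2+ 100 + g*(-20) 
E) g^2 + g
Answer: C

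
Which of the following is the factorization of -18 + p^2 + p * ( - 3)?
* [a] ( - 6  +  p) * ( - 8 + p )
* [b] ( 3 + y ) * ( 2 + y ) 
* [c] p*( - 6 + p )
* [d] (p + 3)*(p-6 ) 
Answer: d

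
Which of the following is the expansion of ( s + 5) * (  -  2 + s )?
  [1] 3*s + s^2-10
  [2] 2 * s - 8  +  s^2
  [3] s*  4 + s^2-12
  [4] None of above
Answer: 1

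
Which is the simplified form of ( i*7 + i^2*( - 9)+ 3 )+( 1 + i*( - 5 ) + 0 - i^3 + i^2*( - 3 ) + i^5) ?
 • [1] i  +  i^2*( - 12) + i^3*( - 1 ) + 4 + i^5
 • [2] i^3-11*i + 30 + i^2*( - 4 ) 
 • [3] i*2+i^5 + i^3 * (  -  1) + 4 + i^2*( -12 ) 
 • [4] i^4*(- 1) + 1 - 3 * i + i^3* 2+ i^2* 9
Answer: 3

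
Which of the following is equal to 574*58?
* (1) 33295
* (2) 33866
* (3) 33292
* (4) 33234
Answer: 3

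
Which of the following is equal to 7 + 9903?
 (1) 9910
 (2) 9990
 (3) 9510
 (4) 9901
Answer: 1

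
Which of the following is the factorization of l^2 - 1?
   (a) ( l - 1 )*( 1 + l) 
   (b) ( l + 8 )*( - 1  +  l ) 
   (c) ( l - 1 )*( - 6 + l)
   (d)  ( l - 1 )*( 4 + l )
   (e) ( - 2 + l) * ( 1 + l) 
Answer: a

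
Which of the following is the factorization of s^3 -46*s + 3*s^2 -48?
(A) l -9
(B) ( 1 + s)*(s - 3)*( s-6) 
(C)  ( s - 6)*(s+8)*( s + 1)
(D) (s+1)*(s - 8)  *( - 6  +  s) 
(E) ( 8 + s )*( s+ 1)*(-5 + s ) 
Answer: C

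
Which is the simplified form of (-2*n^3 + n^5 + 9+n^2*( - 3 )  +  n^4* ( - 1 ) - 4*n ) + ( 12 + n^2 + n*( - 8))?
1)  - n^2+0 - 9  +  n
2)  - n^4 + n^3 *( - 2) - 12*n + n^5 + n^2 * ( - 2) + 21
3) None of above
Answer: 2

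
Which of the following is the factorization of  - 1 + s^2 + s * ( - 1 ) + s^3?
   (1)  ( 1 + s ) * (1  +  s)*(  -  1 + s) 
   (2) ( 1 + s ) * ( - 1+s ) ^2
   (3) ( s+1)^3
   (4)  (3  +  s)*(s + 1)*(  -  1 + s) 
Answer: 1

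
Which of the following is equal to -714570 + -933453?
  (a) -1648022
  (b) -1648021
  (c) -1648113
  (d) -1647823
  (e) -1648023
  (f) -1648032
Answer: e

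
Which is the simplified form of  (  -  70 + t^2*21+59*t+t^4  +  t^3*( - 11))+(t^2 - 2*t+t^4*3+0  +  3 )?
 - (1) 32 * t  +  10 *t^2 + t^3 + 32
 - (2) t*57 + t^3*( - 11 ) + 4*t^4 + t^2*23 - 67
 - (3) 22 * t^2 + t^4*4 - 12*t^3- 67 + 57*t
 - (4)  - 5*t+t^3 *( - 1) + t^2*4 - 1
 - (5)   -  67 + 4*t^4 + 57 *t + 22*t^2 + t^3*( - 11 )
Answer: 5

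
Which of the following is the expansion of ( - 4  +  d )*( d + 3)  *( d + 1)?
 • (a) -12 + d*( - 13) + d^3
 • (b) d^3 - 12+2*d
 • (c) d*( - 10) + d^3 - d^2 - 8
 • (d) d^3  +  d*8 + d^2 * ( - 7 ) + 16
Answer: a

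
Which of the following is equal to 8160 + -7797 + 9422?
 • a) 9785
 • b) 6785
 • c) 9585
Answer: a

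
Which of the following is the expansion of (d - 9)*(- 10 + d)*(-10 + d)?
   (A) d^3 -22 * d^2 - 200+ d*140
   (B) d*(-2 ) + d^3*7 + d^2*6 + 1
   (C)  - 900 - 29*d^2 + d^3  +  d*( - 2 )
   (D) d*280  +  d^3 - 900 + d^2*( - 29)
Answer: D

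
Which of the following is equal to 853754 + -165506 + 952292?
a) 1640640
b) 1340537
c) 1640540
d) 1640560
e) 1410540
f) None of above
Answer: c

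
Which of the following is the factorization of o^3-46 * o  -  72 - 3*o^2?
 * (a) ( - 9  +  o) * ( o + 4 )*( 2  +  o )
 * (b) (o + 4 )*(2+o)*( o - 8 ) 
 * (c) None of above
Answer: a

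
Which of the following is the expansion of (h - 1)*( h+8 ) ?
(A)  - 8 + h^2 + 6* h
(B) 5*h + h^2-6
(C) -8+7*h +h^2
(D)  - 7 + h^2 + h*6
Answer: C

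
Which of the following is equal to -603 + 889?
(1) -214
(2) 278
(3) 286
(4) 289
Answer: 3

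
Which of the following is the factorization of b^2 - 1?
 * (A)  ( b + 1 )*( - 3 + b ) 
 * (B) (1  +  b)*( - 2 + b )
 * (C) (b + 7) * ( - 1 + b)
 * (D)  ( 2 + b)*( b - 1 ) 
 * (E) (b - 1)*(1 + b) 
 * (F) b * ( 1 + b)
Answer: E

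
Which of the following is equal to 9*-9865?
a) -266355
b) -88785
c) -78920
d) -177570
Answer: b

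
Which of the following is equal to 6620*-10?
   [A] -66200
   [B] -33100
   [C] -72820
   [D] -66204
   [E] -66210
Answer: A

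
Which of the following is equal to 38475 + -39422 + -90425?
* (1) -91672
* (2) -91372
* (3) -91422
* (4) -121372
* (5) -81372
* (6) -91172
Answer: 2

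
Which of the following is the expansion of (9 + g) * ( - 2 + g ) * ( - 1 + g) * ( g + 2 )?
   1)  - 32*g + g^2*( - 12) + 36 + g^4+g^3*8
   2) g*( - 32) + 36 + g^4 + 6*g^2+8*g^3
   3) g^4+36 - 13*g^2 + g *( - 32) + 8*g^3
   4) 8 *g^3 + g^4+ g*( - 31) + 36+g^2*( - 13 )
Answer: 3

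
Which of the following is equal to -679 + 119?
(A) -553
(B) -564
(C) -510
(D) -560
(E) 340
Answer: D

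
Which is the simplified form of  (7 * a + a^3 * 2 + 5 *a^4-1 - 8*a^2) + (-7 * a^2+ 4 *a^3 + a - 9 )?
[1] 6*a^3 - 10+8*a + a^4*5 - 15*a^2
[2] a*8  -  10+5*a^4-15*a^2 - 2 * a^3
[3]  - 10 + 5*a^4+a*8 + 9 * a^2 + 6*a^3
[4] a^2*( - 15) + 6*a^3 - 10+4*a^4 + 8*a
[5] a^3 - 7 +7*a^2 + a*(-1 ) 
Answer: 1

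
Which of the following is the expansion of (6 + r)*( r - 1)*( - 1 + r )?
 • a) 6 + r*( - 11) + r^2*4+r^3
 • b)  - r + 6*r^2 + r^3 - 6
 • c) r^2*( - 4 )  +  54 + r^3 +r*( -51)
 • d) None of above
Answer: a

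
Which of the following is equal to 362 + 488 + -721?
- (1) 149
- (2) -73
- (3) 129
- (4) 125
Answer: 3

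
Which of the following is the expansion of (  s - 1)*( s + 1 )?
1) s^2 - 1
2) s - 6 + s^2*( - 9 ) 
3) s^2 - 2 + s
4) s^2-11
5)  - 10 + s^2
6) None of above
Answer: 1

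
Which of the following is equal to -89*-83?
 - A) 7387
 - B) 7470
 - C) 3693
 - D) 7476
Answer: A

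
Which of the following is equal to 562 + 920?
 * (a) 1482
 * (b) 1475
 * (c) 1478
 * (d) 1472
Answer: a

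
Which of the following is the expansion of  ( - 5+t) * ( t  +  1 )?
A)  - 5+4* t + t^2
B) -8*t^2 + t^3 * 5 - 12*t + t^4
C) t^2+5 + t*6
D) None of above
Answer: D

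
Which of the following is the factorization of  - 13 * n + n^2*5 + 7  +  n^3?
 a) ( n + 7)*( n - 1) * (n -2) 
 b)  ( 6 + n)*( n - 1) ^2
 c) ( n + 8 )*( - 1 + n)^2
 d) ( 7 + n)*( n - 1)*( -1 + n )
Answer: d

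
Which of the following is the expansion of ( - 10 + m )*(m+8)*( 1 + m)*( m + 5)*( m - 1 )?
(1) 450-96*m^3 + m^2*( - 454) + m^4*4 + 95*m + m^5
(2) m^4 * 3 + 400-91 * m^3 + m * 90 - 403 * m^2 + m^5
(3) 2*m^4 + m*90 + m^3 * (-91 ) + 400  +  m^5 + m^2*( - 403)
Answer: 2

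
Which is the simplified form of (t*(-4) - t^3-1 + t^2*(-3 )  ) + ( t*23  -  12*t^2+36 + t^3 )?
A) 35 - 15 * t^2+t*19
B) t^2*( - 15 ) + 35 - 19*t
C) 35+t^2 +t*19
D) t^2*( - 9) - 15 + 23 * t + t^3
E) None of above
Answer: A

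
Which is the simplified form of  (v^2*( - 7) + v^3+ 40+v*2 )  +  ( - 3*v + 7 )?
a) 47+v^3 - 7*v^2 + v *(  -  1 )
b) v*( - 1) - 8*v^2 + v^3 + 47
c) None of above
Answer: a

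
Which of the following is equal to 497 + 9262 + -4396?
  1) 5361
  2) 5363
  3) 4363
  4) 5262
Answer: 2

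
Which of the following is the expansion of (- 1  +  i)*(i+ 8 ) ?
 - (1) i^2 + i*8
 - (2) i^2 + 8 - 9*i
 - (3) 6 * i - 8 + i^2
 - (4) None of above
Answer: 4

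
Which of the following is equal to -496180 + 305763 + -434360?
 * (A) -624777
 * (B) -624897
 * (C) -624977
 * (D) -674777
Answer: A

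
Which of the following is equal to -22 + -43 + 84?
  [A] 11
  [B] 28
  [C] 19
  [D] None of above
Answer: C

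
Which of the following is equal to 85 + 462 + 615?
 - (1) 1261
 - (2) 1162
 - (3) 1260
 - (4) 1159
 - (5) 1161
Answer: 2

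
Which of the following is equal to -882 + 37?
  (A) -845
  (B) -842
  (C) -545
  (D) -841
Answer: A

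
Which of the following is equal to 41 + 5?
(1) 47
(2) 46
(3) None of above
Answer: 2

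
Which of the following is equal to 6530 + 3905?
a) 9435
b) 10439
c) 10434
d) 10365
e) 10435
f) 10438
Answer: e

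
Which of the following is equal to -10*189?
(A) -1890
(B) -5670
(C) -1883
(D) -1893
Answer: A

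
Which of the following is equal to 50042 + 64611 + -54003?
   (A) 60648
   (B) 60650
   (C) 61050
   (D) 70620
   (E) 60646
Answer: B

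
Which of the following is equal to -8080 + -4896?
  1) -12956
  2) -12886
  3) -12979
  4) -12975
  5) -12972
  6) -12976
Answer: 6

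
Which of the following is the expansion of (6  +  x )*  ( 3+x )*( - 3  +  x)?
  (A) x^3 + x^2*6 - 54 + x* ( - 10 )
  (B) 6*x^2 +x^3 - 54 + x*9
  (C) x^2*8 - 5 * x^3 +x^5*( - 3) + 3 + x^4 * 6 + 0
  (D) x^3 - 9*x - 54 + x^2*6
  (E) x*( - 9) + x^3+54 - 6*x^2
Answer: D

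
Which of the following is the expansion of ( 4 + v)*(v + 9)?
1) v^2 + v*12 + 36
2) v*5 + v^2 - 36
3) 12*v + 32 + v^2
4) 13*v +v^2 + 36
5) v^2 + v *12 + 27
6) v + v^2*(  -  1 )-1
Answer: 4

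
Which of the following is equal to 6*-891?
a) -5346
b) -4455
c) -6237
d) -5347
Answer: a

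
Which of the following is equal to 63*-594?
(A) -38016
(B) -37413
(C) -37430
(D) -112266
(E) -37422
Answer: E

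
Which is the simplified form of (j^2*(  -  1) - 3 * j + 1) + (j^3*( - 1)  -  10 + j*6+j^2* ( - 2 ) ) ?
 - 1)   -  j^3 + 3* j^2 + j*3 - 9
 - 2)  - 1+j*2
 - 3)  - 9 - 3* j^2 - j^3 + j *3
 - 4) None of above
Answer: 3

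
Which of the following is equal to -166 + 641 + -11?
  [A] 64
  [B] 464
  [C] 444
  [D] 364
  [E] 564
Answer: B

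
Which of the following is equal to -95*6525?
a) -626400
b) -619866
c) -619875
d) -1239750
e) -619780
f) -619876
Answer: c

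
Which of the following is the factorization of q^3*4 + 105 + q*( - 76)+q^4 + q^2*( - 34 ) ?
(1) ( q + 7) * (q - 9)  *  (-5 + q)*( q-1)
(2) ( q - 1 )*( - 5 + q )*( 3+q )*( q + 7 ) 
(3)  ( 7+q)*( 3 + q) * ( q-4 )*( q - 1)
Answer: 2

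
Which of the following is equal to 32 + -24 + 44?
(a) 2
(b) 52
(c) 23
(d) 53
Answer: b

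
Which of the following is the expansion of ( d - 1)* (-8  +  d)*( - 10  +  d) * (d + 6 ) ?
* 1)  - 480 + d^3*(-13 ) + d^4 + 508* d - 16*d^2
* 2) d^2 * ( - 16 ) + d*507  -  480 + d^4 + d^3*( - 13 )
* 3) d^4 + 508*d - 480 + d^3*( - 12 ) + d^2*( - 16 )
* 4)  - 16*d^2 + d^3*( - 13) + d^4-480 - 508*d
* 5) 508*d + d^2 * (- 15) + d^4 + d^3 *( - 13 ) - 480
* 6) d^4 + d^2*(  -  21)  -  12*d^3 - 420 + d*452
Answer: 1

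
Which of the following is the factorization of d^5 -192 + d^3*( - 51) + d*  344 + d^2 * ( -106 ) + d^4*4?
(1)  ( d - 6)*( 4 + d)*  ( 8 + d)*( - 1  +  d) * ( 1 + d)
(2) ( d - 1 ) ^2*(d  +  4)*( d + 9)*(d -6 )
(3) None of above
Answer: 3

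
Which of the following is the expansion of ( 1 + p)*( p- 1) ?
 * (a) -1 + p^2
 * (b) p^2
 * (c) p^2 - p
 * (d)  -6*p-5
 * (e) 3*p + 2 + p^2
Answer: a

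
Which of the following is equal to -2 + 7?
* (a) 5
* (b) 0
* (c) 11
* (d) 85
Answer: a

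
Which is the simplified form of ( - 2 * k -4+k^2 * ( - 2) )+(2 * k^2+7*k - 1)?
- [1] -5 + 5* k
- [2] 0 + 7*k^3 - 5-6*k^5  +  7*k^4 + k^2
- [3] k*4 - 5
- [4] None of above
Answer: 1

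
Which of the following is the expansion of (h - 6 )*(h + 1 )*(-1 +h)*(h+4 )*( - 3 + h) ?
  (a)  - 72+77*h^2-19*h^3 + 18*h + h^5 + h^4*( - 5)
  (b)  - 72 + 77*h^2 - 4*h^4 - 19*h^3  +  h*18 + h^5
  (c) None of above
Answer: a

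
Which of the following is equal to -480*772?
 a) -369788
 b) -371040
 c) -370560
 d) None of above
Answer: c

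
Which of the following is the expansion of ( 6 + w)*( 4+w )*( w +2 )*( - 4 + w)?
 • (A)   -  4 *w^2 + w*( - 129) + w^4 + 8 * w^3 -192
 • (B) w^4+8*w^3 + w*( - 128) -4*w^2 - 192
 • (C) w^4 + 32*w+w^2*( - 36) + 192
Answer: B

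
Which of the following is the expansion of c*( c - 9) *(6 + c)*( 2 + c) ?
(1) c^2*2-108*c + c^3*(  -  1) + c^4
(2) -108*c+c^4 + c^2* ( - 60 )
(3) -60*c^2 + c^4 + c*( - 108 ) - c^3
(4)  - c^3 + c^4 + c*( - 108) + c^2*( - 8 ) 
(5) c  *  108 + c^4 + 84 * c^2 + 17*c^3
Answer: 3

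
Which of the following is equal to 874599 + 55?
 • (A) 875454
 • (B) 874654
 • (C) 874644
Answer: B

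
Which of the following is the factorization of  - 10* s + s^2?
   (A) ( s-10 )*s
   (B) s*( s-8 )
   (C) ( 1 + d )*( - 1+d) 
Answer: A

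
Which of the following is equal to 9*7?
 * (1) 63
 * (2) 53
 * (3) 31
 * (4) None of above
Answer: 1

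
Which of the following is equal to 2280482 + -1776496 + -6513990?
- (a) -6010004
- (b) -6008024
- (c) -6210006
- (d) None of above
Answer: a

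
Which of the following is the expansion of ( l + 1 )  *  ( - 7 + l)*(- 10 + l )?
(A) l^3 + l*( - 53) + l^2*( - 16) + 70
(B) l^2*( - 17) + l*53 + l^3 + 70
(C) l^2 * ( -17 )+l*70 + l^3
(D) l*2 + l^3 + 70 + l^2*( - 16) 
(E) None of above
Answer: E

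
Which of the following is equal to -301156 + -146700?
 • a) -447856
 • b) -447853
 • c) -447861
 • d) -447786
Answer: a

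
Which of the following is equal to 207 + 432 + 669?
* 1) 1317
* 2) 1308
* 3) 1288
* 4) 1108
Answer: 2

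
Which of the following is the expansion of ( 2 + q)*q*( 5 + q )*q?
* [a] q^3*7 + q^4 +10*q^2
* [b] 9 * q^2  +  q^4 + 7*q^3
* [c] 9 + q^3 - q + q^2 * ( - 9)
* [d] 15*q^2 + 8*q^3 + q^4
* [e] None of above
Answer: a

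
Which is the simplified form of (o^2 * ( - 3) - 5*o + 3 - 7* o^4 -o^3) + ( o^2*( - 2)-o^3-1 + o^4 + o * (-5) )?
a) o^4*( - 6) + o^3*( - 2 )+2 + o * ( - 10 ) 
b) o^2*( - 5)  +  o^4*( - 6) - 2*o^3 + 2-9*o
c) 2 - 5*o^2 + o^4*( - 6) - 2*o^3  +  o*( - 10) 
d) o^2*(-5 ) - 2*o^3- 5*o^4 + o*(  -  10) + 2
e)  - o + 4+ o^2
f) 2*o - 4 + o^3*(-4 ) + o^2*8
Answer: c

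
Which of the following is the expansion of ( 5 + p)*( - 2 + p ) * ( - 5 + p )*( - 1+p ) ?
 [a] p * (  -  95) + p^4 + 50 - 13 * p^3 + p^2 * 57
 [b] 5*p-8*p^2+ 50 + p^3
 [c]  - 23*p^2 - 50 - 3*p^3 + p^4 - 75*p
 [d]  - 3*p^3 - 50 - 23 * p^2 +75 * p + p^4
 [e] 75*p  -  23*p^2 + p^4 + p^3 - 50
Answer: d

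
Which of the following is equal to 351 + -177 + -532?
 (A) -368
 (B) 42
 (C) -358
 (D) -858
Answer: C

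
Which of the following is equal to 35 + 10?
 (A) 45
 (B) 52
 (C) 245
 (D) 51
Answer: A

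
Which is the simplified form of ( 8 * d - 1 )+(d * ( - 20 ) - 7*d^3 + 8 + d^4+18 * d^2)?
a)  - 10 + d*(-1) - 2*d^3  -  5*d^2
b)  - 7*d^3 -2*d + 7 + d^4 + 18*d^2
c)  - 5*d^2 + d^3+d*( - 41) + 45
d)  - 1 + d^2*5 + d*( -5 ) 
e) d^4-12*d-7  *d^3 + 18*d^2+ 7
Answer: e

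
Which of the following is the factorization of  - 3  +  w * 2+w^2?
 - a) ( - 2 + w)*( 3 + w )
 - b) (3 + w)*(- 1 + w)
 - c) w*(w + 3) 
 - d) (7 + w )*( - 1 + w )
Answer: b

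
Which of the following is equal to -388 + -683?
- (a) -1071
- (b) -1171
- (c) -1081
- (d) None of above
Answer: a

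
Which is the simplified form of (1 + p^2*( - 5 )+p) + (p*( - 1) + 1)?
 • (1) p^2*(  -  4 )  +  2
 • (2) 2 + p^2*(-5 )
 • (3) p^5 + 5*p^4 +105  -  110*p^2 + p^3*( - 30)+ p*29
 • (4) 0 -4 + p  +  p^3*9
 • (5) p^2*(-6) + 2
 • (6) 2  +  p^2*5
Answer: 2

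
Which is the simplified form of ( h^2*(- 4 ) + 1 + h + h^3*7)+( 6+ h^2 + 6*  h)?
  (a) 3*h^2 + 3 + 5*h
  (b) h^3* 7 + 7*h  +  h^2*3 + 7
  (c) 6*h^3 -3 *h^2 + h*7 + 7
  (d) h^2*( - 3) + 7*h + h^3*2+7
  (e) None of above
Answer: e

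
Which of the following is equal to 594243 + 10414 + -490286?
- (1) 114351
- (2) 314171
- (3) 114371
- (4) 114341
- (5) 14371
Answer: 3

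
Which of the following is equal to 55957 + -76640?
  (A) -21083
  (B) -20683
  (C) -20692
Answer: B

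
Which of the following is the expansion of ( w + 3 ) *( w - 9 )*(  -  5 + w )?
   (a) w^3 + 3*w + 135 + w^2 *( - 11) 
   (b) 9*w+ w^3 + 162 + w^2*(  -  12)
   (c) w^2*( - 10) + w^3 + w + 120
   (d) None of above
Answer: a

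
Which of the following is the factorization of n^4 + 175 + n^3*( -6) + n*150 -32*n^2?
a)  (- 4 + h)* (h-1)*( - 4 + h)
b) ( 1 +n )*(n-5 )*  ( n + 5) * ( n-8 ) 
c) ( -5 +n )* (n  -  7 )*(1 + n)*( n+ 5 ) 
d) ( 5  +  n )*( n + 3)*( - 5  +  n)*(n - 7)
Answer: c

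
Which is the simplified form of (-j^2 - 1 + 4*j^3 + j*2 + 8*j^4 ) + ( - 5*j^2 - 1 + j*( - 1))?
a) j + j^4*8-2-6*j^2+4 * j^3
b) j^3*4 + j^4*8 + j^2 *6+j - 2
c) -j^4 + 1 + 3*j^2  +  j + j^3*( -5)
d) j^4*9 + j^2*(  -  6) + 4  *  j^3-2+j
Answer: a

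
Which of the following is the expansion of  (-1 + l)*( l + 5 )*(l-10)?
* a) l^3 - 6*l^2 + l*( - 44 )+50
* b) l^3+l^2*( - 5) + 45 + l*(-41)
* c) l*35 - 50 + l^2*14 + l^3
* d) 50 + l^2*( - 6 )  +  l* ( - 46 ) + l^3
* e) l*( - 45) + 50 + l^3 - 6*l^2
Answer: e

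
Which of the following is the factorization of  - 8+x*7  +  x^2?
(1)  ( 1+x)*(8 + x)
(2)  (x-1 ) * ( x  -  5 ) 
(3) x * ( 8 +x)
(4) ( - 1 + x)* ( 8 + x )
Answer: 4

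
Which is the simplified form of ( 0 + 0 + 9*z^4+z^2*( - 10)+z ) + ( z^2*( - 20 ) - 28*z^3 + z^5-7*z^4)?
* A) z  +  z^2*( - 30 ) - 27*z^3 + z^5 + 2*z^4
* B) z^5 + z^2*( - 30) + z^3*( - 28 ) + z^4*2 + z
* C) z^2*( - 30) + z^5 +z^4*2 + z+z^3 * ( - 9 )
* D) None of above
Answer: B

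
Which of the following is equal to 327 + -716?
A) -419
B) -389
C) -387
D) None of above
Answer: B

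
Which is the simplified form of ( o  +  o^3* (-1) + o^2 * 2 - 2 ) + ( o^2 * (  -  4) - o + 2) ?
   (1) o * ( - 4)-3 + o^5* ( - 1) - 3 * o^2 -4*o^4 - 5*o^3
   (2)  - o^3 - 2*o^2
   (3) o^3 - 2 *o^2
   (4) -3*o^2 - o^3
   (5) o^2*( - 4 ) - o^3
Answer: 2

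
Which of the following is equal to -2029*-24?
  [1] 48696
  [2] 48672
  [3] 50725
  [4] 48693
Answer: 1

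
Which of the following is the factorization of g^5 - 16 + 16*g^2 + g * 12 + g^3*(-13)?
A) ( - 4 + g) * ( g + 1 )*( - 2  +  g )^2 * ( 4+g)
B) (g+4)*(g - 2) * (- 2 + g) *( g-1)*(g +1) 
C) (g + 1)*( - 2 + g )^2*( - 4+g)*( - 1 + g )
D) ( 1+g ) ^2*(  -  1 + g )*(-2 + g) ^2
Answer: B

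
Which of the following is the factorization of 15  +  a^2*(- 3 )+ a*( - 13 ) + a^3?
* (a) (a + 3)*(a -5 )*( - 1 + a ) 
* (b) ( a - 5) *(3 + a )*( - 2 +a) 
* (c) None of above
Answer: a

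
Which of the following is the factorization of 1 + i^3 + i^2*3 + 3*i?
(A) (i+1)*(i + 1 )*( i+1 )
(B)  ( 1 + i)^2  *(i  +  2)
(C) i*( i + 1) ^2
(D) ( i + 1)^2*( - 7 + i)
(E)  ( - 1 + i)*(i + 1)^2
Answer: A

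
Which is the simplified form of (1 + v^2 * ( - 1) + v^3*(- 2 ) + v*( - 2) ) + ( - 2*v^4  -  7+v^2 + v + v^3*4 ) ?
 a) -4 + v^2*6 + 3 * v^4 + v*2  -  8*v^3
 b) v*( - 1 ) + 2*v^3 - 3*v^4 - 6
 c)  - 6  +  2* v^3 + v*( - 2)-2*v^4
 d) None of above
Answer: d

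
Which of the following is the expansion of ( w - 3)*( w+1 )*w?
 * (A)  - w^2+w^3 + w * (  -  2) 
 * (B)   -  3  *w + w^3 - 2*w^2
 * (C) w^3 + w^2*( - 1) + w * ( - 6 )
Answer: B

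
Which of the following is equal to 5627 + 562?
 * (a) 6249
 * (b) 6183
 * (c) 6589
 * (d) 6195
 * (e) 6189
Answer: e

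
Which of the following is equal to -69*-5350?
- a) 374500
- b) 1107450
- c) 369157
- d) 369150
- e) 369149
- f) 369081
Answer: d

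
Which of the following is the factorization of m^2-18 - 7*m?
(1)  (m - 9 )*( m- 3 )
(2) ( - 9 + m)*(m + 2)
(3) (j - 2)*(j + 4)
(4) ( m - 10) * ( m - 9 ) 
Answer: 2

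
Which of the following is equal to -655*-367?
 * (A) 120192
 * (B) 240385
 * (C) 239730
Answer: B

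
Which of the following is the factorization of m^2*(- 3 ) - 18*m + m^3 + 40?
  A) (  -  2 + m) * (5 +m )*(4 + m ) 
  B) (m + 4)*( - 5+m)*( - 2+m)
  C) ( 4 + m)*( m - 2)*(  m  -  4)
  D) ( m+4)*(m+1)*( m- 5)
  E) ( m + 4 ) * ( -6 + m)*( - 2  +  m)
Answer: B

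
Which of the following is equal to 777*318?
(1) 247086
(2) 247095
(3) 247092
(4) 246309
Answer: 1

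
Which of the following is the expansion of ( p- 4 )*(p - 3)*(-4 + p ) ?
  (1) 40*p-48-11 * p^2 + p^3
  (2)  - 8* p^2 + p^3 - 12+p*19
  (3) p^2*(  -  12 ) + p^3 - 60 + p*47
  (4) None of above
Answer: 1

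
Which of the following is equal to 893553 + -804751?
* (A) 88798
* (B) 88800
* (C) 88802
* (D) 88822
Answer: C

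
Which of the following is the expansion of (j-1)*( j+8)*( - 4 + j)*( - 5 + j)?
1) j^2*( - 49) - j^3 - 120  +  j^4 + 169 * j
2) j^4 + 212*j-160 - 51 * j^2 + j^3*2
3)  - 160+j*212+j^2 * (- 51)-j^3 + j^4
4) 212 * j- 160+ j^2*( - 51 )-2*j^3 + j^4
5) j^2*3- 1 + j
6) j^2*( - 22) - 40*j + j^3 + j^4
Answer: 4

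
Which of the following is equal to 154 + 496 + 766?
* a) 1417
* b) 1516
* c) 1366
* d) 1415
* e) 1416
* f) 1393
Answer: e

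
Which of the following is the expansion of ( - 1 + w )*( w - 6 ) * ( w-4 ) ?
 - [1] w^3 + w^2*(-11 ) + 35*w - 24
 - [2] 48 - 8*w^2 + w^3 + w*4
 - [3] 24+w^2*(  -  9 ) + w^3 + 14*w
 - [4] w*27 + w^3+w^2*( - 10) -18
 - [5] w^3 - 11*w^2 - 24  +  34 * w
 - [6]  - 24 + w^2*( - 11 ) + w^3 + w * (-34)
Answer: 5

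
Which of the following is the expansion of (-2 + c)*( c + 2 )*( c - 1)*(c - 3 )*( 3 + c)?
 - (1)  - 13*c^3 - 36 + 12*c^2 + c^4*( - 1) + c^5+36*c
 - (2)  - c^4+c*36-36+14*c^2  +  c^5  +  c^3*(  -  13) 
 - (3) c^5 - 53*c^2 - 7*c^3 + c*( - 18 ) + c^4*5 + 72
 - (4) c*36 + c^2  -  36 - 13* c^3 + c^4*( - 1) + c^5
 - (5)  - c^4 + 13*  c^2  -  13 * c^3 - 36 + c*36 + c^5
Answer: 5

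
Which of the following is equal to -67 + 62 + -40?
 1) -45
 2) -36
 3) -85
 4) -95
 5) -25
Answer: 1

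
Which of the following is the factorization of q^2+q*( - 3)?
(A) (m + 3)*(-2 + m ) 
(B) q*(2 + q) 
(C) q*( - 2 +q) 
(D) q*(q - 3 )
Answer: D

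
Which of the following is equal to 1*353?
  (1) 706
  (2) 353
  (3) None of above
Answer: 2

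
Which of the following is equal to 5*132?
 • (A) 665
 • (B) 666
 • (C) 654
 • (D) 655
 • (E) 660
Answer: E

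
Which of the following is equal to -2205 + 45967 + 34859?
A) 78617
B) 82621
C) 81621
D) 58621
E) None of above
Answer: E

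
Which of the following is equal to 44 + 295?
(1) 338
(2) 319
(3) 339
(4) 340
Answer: 3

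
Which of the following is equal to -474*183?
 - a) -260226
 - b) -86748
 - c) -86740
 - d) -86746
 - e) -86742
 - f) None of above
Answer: e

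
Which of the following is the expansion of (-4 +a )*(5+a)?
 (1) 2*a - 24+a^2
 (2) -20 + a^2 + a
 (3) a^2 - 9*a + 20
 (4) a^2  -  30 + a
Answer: 2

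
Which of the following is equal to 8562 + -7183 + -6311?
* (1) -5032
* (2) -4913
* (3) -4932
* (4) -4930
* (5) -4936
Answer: 3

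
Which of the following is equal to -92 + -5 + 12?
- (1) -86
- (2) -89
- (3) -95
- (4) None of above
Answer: 4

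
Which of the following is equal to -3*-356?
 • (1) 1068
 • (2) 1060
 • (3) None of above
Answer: 1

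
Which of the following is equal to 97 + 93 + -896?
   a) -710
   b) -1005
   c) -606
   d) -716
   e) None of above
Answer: e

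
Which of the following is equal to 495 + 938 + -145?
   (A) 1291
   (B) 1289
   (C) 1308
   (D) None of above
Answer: D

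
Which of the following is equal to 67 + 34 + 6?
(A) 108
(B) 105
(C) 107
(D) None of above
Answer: C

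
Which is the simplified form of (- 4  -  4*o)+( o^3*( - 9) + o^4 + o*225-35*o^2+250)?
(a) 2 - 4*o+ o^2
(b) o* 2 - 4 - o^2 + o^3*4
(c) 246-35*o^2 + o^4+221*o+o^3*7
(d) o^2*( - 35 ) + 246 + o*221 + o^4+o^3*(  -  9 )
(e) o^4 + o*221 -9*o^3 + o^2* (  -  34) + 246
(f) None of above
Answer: d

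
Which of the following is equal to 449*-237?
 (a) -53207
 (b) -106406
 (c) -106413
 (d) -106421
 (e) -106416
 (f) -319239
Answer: c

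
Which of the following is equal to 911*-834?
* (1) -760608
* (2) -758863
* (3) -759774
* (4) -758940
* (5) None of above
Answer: 3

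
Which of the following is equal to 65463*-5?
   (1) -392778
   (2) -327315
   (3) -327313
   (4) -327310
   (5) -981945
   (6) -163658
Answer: 2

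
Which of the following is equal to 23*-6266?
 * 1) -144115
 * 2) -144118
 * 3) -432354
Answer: 2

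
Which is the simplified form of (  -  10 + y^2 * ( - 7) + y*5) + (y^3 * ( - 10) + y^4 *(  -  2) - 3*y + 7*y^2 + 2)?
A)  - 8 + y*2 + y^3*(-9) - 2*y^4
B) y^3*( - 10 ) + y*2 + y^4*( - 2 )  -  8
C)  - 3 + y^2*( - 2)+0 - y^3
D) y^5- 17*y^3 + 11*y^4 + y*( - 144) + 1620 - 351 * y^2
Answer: B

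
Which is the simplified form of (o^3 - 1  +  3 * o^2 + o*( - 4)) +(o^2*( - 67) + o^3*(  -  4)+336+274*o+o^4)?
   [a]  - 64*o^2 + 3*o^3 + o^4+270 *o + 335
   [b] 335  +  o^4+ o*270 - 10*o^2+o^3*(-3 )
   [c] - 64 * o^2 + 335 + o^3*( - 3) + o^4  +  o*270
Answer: c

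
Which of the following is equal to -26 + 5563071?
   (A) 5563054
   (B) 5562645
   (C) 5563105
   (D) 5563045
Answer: D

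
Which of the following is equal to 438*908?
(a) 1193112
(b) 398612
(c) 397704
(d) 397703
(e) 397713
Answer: c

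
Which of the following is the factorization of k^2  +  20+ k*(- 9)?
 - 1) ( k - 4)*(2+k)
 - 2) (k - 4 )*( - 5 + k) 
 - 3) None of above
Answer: 2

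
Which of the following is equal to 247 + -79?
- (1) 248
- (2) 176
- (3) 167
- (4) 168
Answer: 4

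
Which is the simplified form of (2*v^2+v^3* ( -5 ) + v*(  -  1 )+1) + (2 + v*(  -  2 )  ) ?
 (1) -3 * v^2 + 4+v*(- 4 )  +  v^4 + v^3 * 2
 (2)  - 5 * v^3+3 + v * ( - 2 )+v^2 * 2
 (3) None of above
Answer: 3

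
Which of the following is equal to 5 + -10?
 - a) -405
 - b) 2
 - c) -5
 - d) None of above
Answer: c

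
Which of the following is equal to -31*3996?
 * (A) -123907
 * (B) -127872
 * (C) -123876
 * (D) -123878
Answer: C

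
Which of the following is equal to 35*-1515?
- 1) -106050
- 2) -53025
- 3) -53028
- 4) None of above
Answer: 2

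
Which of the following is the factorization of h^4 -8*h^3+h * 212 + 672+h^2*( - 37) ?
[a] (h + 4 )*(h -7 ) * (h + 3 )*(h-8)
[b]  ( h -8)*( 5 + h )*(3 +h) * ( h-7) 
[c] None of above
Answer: a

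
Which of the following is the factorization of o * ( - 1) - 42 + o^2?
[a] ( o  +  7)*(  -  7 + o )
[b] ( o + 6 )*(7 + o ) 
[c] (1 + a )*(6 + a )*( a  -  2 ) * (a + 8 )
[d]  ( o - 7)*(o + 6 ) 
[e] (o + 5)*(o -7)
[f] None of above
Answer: d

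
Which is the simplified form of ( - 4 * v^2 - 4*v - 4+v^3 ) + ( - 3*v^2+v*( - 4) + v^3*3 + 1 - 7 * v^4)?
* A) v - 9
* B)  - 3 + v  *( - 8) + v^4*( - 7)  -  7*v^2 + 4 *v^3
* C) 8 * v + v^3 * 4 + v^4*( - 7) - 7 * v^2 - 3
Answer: B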